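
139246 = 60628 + 78618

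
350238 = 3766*93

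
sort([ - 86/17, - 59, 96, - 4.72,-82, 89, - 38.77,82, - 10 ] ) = [ - 82, - 59, - 38.77, - 10,-86/17,  -  4.72,82 , 89,96]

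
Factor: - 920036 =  - 2^2*13^2*1361^1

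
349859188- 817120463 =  - 467261275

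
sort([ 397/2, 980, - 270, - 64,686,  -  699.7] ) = [ - 699.7, - 270, - 64,397/2, 686, 980 ] 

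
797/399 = 1 + 398/399 =2.00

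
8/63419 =8/63419 = 0.00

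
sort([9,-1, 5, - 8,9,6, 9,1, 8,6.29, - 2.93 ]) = [ -8, -2.93, - 1,1,5,6,6.29,8,9, 9,9] 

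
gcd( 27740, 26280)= 1460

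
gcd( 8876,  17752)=8876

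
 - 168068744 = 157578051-325646795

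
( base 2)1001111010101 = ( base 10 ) 5077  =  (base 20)CDH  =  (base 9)6861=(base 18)fc1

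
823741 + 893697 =1717438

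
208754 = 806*259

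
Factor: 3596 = 2^2*29^1*31^1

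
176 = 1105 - 929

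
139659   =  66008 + 73651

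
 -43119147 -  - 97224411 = 54105264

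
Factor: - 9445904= - 2^4*13^1*45413^1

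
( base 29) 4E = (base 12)AA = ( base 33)3V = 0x82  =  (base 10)130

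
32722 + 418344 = 451066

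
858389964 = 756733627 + 101656337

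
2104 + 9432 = 11536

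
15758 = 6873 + 8885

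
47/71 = 47/71 = 0.66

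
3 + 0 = 3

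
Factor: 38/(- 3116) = -2^( - 1 )*41^( - 1 ) = -  1/82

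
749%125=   124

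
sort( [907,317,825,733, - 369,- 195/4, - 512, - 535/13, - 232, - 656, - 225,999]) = [ - 656, - 512,-369,-232, - 225, - 195/4, - 535/13,317, 733,825, 907,999 ]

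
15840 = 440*36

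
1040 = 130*8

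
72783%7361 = 6534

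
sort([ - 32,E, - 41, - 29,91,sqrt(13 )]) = [ - 41, - 32, - 29,E,sqrt(13),91]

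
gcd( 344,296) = 8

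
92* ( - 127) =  - 11684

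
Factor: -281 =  - 281^1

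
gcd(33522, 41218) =74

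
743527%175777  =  40419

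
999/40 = 24 + 39/40 = 24.98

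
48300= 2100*23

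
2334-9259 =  - 6925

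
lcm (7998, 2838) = 87978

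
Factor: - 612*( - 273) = 167076  =  2^2*3^3*7^1*13^1*17^1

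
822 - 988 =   -  166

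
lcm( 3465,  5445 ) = 38115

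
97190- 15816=81374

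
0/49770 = 0 = 0.00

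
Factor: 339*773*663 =173737161 =3^2*13^1*17^1*113^1 * 773^1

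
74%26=22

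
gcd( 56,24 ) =8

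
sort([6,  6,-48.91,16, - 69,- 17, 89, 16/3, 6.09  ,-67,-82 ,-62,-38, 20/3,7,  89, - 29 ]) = [ - 82,  -  69, - 67, - 62, - 48.91, - 38, - 29,  -  17,16/3,6,6,6.09,20/3,7, 16 , 89,89]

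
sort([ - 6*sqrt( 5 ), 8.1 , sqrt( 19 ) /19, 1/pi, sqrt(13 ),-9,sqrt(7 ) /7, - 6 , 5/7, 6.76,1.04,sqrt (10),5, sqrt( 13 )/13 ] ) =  [ - 6*sqrt( 5), - 9,- 6,sqrt( 19 ) /19, sqrt( 13)/13, 1/pi, sqrt(7 )/7,5/7, 1.04,  sqrt (10 ) , sqrt( 13 ),5,6.76, 8.1 ]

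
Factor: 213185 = 5^1 * 7^1*6091^1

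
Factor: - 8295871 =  - 1733^1*4787^1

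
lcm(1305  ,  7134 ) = 107010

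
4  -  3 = 1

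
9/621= 1/69 = 0.01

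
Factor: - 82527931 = -82527931^1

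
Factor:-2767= - 2767^1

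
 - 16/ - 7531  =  16/7531 = 0.00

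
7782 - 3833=3949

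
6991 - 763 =6228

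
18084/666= 3014/111 = 27.15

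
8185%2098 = 1891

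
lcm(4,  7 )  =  28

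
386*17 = 6562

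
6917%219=128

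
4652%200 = 52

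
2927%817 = 476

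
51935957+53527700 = 105463657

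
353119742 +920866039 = 1273985781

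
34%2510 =34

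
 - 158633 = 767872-926505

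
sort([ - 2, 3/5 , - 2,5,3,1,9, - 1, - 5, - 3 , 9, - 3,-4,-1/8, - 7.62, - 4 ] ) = [-7.62, - 5,  -  4, - 4, - 3,-3 ,-2 , -2,  -  1, - 1/8, 3/5,1,3,5,9, 9 ]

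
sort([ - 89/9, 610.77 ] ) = [-89/9, 610.77] 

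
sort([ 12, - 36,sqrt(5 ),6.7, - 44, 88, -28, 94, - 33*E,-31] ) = [ - 33*E , - 44, - 36, - 31, - 28,sqrt(5 ),6.7,12,88,  94] 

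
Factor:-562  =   - 2^1*281^1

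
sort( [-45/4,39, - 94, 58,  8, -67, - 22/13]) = [ - 94, - 67, -45/4  , - 22/13,8,39,58 ] 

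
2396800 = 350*6848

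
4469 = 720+3749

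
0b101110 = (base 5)141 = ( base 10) 46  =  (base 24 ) 1M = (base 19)28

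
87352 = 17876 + 69476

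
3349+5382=8731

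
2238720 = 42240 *53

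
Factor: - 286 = -2^1*11^1*13^1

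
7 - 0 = 7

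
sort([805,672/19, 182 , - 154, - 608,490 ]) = [  -  608,-154,672/19,182, 490,805]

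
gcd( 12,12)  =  12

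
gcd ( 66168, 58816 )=7352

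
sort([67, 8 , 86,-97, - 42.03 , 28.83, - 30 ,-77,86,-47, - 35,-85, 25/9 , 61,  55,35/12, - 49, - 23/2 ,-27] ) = [-97, - 85,-77, - 49 ,-47, - 42.03 ,  -  35, - 30,  -  27 , - 23/2 , 25/9, 35/12, 8,28.83,55, 61, 67, 86, 86]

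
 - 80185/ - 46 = 1743 + 7/46 = 1743.15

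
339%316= 23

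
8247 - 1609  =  6638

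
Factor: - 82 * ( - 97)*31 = 246574 = 2^1  *  31^1*41^1* 97^1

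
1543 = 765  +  778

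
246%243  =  3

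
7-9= - 2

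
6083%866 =21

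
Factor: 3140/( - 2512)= - 5/4 =-  2^(-2 )*5^1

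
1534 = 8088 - 6554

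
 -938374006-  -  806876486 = -131497520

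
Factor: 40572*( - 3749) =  - 152104428 = - 2^2*3^2*7^2*23^2  *  163^1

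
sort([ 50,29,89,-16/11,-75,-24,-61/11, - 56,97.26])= [-75,-56,-24,  -  61/11, - 16/11,29,50, 89,97.26]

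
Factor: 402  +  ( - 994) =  - 592 = - 2^4*37^1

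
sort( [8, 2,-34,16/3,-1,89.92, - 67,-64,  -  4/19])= [-67,-64, - 34, - 1, - 4/19, 2,16/3, 8,89.92 ]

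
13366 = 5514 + 7852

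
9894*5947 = 58839618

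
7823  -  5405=2418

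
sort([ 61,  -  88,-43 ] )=[ - 88, - 43,61] 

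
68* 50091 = 3406188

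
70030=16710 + 53320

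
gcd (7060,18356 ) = 1412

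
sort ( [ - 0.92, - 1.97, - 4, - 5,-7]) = [ - 7, - 5, - 4, - 1.97, - 0.92]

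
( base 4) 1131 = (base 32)2t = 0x5d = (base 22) 45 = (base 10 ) 93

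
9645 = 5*1929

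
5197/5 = 1039 + 2/5= 1039.40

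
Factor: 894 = 2^1 * 3^1 * 149^1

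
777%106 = 35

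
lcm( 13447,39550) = 672350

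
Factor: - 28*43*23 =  - 2^2*7^1*23^1*43^1 = -27692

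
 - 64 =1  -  65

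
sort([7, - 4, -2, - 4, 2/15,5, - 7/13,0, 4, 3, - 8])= [-8, - 4,-4 , - 2, - 7/13, 0, 2/15, 3, 4, 5, 7]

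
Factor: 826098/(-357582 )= -7^1*13^1*  17^1*61^ ( - 1)*89^1*977^(-1 ) = - 137683/59597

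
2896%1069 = 758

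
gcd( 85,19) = 1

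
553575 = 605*915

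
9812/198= 49 + 5/9 = 49.56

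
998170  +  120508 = 1118678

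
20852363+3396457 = 24248820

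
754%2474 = 754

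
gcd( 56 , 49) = 7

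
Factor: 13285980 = 2^2*3^2*5^1*31^1*2381^1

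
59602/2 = 29801 = 29801.00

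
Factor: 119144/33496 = 281/79 = 79^(- 1)*281^1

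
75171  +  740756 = 815927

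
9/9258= 3/3086 = 0.00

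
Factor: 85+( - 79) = 6 = 2^1*3^1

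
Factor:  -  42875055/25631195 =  - 8575011/5126239 =- 3^3*37^ (-1)*138547^( - 1)*317593^1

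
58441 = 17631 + 40810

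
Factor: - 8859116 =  - 2^2*7^1*41^1*  7717^1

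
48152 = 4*12038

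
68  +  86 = 154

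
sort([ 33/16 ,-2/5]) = [ - 2/5, 33/16]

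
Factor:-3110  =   - 2^1*5^1*311^1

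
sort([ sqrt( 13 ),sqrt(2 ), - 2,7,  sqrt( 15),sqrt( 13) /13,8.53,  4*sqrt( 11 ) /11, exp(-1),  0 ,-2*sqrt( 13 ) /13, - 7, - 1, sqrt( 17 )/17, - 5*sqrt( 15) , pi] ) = [ - 5 * sqrt(15 ), - 7,  -  2, -1,  -  2 *sqrt( 13)/13, 0, sqrt( 17 )/17,sqrt ( 13)/13, exp( - 1 ),4*sqrt(11) /11, sqrt(2),pi, sqrt(13 ), sqrt(15 ), 7, 8.53]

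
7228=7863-635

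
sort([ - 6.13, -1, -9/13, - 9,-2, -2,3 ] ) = [ - 9, - 6.13,-2, - 2,-1, - 9/13, 3]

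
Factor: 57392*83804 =4809679168 = 2^6*7^1*17^1*41^1*73^1*211^1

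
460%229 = 2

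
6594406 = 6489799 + 104607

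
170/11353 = 170/11353= 0.01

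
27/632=27/632 = 0.04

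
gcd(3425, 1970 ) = 5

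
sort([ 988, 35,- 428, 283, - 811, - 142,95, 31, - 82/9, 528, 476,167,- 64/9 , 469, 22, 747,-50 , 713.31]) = [-811,- 428, - 142, - 50,-82/9, - 64/9, 22, 31, 35, 95 , 167 , 283, 469  ,  476, 528, 713.31, 747 , 988 ]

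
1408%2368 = 1408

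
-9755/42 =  - 233 + 31/42=-232.26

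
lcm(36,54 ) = 108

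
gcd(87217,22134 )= 1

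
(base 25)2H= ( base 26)2F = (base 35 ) 1W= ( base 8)103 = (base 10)67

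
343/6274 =343/6274 = 0.05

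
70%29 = 12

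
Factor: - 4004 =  - 2^2*7^1*11^1*13^1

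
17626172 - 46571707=- 28945535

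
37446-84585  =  -47139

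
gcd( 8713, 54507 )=1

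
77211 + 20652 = 97863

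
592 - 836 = -244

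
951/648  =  317/216 = 1.47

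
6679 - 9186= -2507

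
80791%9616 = 3863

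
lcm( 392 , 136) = 6664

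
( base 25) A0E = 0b1100001111000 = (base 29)7D0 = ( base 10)6264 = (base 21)E46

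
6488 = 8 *811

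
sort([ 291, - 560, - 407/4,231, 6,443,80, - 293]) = [ - 560, - 293, - 407/4, 6,80,231,291,443]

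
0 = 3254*0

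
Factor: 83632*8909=2^4*59^1  *151^1*5227^1  =  745077488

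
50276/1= 50276 = 50276.00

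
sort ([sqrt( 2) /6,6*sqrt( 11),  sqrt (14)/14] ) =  [ sqrt( 2)/6, sqrt( 14 )/14,6 * sqrt ( 11)]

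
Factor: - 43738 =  - 2^1*19^1*1151^1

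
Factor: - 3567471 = -3^1*787^1 * 1511^1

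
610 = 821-211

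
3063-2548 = 515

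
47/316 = 47/316 = 0.15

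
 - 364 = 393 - 757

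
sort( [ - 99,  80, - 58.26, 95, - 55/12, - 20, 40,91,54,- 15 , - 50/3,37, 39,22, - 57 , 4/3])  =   [ - 99, - 58.26,-57,-20,-50/3, - 15,-55/12,4/3,22,37,39,40,54, 80,91,95 ]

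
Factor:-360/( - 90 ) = 4 = 2^2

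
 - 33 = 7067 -7100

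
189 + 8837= 9026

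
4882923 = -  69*( - 70767)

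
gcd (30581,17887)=577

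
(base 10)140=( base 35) 40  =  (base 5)1030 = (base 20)70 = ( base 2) 10001100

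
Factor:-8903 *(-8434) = 2^1*29^1*307^1*4217^1= 75087902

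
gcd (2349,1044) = 261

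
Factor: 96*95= 9120  =  2^5*3^1*5^1*19^1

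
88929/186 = 478 + 7/62 = 478.11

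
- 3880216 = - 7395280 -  - 3515064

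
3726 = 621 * 6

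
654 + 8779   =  9433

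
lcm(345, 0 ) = 0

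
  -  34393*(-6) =206358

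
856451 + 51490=907941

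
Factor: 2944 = 2^7*23^1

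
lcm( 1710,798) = 11970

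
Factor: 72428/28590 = 2^1* 3^( - 1 )*5^( - 1)*19^1 = 38/15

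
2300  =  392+1908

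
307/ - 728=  - 307/728 = - 0.42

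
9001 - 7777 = 1224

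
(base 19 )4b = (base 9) 106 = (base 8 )127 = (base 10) 87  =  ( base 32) 2n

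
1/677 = 1/677 = 0.00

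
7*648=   4536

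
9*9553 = 85977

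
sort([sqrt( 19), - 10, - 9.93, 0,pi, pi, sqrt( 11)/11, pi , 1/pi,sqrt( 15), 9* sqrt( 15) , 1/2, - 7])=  [  -  10, -9.93, - 7,0,sqrt( 11 ) /11,1/pi,  1/2, pi,pi,pi,sqrt( 15), sqrt( 19 ), 9 * sqrt(15 )]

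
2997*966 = 2895102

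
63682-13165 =50517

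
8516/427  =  19+403/427 = 19.94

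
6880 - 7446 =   -  566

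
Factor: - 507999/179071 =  - 3^1*313^1*331^( - 1) = -  939/331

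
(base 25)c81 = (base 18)15df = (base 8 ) 17025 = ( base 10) 7701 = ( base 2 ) 1111000010101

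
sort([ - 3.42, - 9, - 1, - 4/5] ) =[ - 9, - 3.42, - 1, - 4/5] 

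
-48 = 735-783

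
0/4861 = 0 = 0.00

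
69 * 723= 49887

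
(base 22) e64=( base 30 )7KC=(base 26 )A5M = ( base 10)6912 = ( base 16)1b00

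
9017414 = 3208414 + 5809000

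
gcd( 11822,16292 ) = 2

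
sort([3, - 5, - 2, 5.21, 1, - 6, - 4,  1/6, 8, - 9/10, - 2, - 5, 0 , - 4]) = [ - 6 , - 5, - 5, - 4, - 4, - 2, - 2, - 9/10,0, 1/6, 1 , 3,5.21,  8]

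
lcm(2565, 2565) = 2565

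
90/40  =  9/4 = 2.25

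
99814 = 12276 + 87538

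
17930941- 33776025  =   - 15845084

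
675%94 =17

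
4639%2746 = 1893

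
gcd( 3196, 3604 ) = 68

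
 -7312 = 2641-9953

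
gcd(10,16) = 2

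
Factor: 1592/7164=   2^1*3^(  -  2) = 2/9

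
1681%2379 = 1681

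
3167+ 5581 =8748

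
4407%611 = 130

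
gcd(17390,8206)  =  2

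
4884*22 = 107448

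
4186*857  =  3587402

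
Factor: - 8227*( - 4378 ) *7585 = 273195058510= 2^1*5^1*11^1*19^1 * 37^1 * 41^1*199^1* 433^1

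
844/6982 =422/3491 = 0.12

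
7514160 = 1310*5736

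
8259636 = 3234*2554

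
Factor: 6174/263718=7/299 = 7^1  *13^ ( -1)*23^(  -  1)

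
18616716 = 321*57996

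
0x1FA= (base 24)L2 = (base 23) m0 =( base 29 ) hd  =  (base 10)506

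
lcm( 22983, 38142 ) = 1792674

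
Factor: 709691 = 709691^1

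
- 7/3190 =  - 1+3183/3190 =-0.00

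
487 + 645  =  1132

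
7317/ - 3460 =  - 7317/3460 = - 2.11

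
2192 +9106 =11298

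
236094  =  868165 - 632071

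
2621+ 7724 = 10345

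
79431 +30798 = 110229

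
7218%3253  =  712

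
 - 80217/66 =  - 1216 + 13/22 = -1215.41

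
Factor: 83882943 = 3^2 * 9320327^1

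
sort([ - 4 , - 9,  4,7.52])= [ - 9, - 4,4, 7.52 ] 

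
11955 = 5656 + 6299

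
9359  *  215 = 2012185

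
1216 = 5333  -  4117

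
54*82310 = 4444740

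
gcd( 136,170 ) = 34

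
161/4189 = 161/4189 = 0.04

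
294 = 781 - 487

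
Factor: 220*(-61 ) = -13420 = - 2^2*5^1 * 11^1*61^1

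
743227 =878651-135424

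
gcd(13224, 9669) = 3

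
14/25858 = 1/1847=0.00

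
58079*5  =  290395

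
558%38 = 26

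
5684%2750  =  184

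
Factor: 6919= 11^1*17^1*37^1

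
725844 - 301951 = 423893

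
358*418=149644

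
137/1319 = 137/1319 = 0.10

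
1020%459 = 102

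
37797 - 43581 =-5784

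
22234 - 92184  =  -69950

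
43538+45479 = 89017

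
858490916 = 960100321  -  101609405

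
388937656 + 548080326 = 937017982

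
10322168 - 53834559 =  - 43512391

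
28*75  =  2100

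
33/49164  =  11/16388= 0.00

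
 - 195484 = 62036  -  257520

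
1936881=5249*369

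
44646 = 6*7441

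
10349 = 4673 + 5676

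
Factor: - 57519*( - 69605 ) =3^2*5^1*7^1*11^1*83^1*13921^1 = 4003609995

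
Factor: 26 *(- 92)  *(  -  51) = 2^3 * 3^1*13^1*17^1*23^1=121992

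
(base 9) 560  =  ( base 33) du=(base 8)713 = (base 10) 459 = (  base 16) 1cb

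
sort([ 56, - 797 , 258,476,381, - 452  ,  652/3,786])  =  [ - 797, - 452, 56,652/3, 258,381,476,786]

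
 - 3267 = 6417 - 9684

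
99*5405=535095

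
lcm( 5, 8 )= 40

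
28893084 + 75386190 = 104279274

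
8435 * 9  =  75915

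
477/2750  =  477/2750 = 0.17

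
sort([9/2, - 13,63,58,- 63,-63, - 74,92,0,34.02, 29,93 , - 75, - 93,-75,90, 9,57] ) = [ - 93, - 75,-75, - 74, - 63, - 63,-13, 0, 9/2,9, 29,34.02, 57, 58,63,90, 92,93] 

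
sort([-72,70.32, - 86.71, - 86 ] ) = [ - 86.71, - 86,-72,70.32]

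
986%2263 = 986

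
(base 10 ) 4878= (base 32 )4oe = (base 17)GEG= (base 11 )3735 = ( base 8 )11416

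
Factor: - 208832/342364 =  -208/341=-2^4*11^(-1)*13^1 * 31^( - 1) 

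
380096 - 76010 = 304086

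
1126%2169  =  1126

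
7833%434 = 21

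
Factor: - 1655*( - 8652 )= 14319060 = 2^2*3^1*5^1*7^1*103^1*  331^1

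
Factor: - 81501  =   - 3^1*7^1*3881^1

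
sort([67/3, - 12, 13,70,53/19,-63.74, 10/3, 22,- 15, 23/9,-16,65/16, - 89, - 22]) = [-89,  -  63.74, - 22, - 16, - 15, - 12,23/9,53/19,10/3, 65/16,13,22,  67/3,70 ] 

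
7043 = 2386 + 4657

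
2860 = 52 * 55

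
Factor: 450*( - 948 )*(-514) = 219272400 = 2^4*3^3 * 5^2*79^1 * 257^1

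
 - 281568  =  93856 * (-3)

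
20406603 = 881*23163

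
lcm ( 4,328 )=328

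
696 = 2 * 348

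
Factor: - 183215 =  - 5^1*36643^1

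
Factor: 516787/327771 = 3^( - 2)*23^1 * 79^(  -  1) * 461^( - 1)* 22469^1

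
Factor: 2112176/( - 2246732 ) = - 2^2*11^2 * 23^( - 1)* 1091^1*24421^(-1 ) = -  528044/561683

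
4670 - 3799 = 871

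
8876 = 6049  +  2827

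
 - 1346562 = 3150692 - 4497254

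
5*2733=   13665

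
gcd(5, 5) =5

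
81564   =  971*84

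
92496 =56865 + 35631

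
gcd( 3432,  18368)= 8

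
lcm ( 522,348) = 1044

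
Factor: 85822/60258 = 3^ (  -  1)*11^( - 1 )*47^1= 47/33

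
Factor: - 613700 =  - 2^2 * 5^2*17^1*19^2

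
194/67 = 194/67= 2.90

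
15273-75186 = -59913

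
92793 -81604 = 11189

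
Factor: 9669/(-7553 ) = -3^1*7^(  -  1)*11^1*13^(-1)*83^(-1 )*293^1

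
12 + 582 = 594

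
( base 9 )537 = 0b110110111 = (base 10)439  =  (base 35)CJ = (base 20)11J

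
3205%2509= 696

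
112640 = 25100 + 87540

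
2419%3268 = 2419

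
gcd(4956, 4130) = 826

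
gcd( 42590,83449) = 1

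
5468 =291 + 5177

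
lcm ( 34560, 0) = 0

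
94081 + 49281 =143362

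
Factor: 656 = 2^4*41^1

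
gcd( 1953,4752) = 9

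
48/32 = 1  +  1/2 = 1.50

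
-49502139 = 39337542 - 88839681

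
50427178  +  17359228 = 67786406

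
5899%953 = 181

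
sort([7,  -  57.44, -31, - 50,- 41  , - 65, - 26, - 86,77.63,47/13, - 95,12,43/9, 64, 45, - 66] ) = [ - 95, - 86, - 66, - 65, - 57.44, -50,  -  41, - 31, - 26 , 47/13, 43/9,7,  12,45,64,77.63 ] 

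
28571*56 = 1599976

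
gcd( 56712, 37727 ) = 1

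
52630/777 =67 + 571/777 = 67.73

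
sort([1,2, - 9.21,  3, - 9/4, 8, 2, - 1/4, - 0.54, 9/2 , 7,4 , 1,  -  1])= [-9.21,  -  9/4, -1, -0.54 , - 1/4,  1, 1, 2, 2,3 , 4,  9/2, 7  ,  8]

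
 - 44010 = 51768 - 95778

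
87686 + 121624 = 209310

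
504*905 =456120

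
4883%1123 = 391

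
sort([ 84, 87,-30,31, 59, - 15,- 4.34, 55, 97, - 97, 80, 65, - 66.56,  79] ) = [ - 97,  -  66.56, - 30 , - 15,  -  4.34,31, 55,59, 65, 79, 80, 84,87, 97] 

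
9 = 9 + 0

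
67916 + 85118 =153034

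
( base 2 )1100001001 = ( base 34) MT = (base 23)1AI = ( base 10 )777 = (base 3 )1001210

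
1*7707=7707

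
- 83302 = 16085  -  99387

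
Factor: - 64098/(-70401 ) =21366/23467 = 2^1*3^2*31^( - 1 )*757^( - 1 ) * 1187^1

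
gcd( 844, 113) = 1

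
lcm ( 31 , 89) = 2759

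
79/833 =79/833 = 0.09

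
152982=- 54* ( - 2833 )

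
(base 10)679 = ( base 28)o7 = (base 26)103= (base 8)1247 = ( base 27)p4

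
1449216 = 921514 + 527702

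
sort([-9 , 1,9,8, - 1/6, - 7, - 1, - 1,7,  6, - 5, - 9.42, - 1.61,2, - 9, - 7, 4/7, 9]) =[ - 9.42,-9, -9,-7, - 7, - 5 , - 1.61,-1, - 1, - 1/6, 4/7,  1,2,  6,7, 8, 9, 9]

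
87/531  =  29/177 = 0.16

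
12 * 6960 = 83520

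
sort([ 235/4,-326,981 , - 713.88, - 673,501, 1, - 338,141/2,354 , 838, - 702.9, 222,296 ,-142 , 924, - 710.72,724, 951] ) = [ -713.88, - 710.72, - 702.9, -673, - 338, - 326, - 142,1, 235/4, 141/2,222,  296,354 , 501,724,838,  924, 951 , 981 ] 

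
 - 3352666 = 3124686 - 6477352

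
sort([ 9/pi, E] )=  [ E , 9/pi]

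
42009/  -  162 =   -  14003/54 = - 259.31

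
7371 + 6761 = 14132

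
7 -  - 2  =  9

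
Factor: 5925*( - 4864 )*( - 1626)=2^9*3^2*5^2*19^1*  79^1*271^1 = 46860019200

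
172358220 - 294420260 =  - 122062040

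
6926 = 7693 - 767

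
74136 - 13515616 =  - 13441480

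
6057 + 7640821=7646878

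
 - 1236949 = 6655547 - 7892496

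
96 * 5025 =482400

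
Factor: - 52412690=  - 2^1*5^1 * 11^1 * 476479^1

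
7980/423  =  18 + 122/141 = 18.87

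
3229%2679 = 550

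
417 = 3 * 139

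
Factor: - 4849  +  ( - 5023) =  - 9872 = - 2^4* 617^1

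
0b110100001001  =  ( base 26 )4O9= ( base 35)2PC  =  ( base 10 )3337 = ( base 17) b95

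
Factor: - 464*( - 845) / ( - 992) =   -  2^( - 1 )*5^1 * 13^2*29^1*31^( - 1)=-  24505/62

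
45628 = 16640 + 28988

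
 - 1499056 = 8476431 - 9975487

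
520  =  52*10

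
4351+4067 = 8418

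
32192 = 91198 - 59006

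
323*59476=19210748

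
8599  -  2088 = 6511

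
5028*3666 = 18432648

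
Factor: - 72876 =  - 2^2*3^1*6073^1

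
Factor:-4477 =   -  11^2*37^1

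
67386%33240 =906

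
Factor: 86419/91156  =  2^(-2) *13^(-1)*89^1*971^1 *1753^( -1 )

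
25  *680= 17000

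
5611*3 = 16833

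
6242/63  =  99+ 5/63   =  99.08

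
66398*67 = 4448666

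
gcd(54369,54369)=54369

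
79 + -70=9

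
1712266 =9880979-8168713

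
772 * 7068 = 5456496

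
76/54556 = 19/13639 = 0.00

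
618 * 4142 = 2559756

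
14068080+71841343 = 85909423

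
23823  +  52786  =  76609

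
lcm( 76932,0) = 0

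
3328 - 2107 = 1221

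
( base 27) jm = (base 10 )535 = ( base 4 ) 20113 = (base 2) 1000010111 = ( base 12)387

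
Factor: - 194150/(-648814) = 275/919 = 5^2*11^1*919^( - 1 ) 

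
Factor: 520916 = 2^2*11^1*11839^1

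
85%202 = 85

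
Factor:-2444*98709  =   - 241244796 = - 2^2*3^1 * 13^2*47^1 * 2531^1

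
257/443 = 257/443 = 0.58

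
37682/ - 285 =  - 37682/285 = - 132.22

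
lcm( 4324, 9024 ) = 207552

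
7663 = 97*79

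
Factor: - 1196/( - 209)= 2^2*11^(-1 ) * 13^1*19^( - 1)*23^1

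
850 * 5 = 4250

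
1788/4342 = 894/2171 =0.41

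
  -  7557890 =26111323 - 33669213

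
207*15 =3105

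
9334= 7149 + 2185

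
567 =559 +8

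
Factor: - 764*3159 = -2^2*3^5*13^1*191^1 = -2413476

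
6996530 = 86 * 81355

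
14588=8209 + 6379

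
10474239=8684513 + 1789726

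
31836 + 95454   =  127290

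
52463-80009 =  - 27546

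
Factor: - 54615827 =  - 7^1*71^1*109891^1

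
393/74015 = 3/565 = 0.01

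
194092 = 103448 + 90644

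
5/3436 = 5/3436 = 0.00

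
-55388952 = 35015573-90404525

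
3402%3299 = 103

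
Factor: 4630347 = 3^2 * 401^1*1283^1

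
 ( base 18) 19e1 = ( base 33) 88P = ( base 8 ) 21451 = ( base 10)9001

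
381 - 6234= - 5853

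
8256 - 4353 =3903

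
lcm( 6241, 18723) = 18723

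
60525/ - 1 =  -60525/1= - 60525.00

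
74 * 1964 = 145336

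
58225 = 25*2329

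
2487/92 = 27 + 3/92 = 27.03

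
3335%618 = 245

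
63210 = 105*602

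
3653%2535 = 1118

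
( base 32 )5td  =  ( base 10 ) 6061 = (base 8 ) 13655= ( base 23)bac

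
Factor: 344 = 2^3 * 43^1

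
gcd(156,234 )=78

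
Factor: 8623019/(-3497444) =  - 2^( - 2)*17^ (-1)*19^(-1 )*2707^( - 1)*8623019^1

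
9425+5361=14786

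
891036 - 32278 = 858758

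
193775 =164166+29609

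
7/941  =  7/941=0.01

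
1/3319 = 1/3319 = 0.00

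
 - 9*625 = - 5625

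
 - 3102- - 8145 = 5043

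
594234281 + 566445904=1160680185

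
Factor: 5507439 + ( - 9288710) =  - 13^1*181^1*1607^1 = -3781271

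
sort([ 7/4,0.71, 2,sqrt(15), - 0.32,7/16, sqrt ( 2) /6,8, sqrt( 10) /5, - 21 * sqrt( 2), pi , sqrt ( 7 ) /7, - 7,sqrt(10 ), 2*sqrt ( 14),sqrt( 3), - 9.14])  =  [ - 21*sqrt( 2), - 9.14, - 7, - 0.32,sqrt( 2 ) /6,sqrt( 7)/7, 7/16,sqrt ( 10)/5,  0.71,sqrt(3 ), 7/4,2,pi, sqrt( 10),sqrt( 15),2*sqrt( 14),  8]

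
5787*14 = 81018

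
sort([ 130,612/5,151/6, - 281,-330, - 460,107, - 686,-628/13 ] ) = [ - 686, - 460,-330, - 281, - 628/13 , 151/6,107,612/5,130 ] 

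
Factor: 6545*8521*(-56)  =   - 3123116920 = - 2^3*5^1*7^2*11^1*17^1*8521^1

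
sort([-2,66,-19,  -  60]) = [-60,-19,-2, 66 ]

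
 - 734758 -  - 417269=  - 317489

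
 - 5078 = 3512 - 8590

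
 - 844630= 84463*(-10)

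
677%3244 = 677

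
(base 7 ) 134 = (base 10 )74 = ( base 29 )2g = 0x4a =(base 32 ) 2a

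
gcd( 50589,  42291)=9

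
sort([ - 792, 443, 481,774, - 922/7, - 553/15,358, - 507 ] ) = [ - 792, - 507, - 922/7, - 553/15, 358, 443, 481,774]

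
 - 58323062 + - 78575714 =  - 136898776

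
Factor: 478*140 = 2^3*5^1*7^1 * 239^1 = 66920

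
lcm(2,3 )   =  6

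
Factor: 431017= 431017^1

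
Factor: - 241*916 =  - 220756= - 2^2*229^1 * 241^1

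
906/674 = 1 + 116/337  =  1.34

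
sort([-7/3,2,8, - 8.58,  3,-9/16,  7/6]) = [  -  8.58,  -  7/3,- 9/16, 7/6 , 2,3,8]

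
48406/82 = 24203/41 = 590.32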